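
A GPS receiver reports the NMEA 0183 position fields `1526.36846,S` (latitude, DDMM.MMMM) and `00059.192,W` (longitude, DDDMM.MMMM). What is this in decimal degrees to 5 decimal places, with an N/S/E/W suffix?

15.43947° S, 0.98653° W

Lat: degrees = first 2 digits = 15, minutes = 26.36846; 15 + 26.36846/60 = 15.439474
Lon: split at 3 digits → 000° and 59.192′; 0 + 59.192/60 = 0.986533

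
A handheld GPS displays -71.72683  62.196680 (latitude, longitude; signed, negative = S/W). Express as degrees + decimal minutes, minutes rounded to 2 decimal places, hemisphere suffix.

71° 43.61′ S, 62° 11.80′ E

Latitude is negative → S; |value| = 71.726830
Latitude: 71° + 0.726830 × 60 = 71° 43.6098′
Longitude: fractional part 0.196680 → 11.8008 minutes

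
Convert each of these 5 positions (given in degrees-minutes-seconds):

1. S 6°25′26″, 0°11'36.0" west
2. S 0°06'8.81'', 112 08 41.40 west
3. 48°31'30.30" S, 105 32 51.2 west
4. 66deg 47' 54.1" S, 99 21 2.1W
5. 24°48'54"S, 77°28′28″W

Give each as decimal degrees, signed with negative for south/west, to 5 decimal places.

1. -6.42389, -0.19333
2. -0.10245, -112.14483
3. -48.52508, -105.54756
4. -66.79836, -99.35058
5. -24.81500, -77.47444

Point 1:
  φ: 6 + 25/60 + 26/3600 = 6.423889
  S ⇒ negate
  λ: 0 + 11/60 + 36/3600 = 0.193333
  hemisphere W, so the sign is −
Point 2:
  Lat: 6′ + 8.81″ = 6.14683′; 0 + 6.14683/60 = 0.102447
  S ⇒ negate
  Lon: 112° + 8/60 + 41.4/3600 = 112 + 0.133333 + 0.011500 = 112.144833
  W → negative
Point 3:
  Latitude: 48° + 31/60 + 30.3/3600 = 48 + 0.516667 + 0.008417 = 48.525083
  hemisphere S, so the sign is −
  λ: 105 + 32/60 + 51.2/3600 = 105.547556
  W ⇒ negate
Point 4:
  φ: 66° + 47/60 + 54.1/3600 = 66 + 0.783333 + 0.015028 = 66.798361
  hemisphere S, so the sign is −
  Longitude: 21′ + 2.1″ = 21.03500′; 99 + 21.03500/60 = 99.350583
  W → negative
Point 5:
  Lat: 48′ + 54″ = 48.90000′; 24 + 48.90000/60 = 24.815000
  hemisphere S, so the sign is −
  Longitude: 77° + 28/60 + 28/3600 = 77 + 0.466667 + 0.007778 = 77.474444
  hemisphere W, so the sign is −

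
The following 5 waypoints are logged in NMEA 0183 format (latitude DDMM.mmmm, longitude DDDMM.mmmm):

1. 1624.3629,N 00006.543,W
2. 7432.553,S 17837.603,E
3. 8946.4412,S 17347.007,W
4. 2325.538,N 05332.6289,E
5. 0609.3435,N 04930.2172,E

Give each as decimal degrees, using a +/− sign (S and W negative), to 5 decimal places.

Point 1:
  φ: degrees = first 2 digits = 16, minutes = 24.3629; 16 + 24.3629/60 = 16.406048
  N ⇒ keep positive
  λ: degrees = first 3 digits = 0, minutes = 6.543; 0 + 6.543/60 = 0.109050
  W → negative
Point 2:
  Lat: split at 2 digits → 74° and 32.553′; 74 + 32.553/60 = 74.542550
  hemisphere S, so the sign is −
  Longitude: degrees = first 3 digits = 178, minutes = 37.603; 178 + 37.603/60 = 178.626717
  E → positive
Point 3:
  φ: split at 2 digits → 89° and 46.4412′; 89 + 46.4412/60 = 89.774020
  S ⇒ negate
  Longitude: split at 3 digits → 173° and 47.007′; 173 + 47.007/60 = 173.783450
  hemisphere W, so the sign is −
Point 4:
  Lat: degrees = first 2 digits = 23, minutes = 25.538; 23 + 25.538/60 = 23.425633
  N ⇒ keep positive
  Longitude: degrees = first 3 digits = 53, minutes = 32.6289; 53 + 32.6289/60 = 53.543815
  E ⇒ keep positive
Point 5:
  φ: degrees = first 2 digits = 6, minutes = 9.3435; 6 + 9.3435/60 = 6.155725
  N → positive
  Longitude: degrees = first 3 digits = 49, minutes = 30.2172; 49 + 30.2172/60 = 49.503620
  E → positive

1. 16.40605, -0.10905
2. -74.54255, 178.62672
3. -89.77402, -173.78345
4. 23.42563, 53.54382
5. 6.15573, 49.50362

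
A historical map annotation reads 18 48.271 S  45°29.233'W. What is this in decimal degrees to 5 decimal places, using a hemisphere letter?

18.80452° S, 45.48722° W

Latitude: 48.271′ = 0.804517°; total 18.804517
Lon: 29.233′ = 0.487217°; total 45.487217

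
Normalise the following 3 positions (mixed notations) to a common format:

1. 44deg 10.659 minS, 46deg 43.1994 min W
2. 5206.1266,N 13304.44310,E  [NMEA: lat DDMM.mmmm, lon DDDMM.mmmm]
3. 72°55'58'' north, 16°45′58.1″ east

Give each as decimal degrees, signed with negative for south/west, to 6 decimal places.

1. -44.177650, -46.719990
2. 52.102110, 133.074052
3. 72.932778, 16.766139

Point 1:
  Latitude: 10.659′ = 0.177650°; total 44.1776500
  hemisphere S, so the sign is −
  λ: 46 + 43.1994/60 = 46.7199900
  hemisphere W, so the sign is −
Point 2:
  φ: degrees = first 2 digits = 52, minutes = 6.1266; 52 + 6.1266/60 = 52.1021100
  N → positive
  λ: split at 3 digits → 133° and 4.4431′; 133 + 4.4431/60 = 133.0740517
  E ⇒ keep positive
Point 3:
  φ: 72 + 55/60 + 58/3600 = 72.9327778
  N → positive
  Longitude: 16° + 45/60 + 58.1/3600 = 16 + 0.750000 + 0.016139 = 16.7661389
  E ⇒ keep positive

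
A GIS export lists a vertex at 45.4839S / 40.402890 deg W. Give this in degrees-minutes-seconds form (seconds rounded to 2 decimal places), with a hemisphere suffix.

45°29′2.04″ S, 40°24′10.40″ W

φ: 0.483900 × 60 = 29.03400′ → 29′, remainder × 60 = 2.0400″
Lon: 0.402890 × 60 = 24.17340′ → 24′, remainder × 60 = 10.4040″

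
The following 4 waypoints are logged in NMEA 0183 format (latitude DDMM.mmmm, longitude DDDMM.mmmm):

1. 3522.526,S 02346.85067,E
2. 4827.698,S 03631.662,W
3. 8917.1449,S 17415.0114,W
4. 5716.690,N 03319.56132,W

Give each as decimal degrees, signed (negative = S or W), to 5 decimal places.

Point 1:
  Latitude: degrees = first 2 digits = 35, minutes = 22.526; 35 + 22.526/60 = 35.375433
  hemisphere S, so the sign is −
  Longitude: degrees = first 3 digits = 23, minutes = 46.85067; 23 + 46.85067/60 = 23.780845
  E → positive
Point 2:
  Lat: degrees = first 2 digits = 48, minutes = 27.698; 48 + 27.698/60 = 48.461633
  hemisphere S, so the sign is −
  Lon: degrees = first 3 digits = 36, minutes = 31.662; 36 + 31.662/60 = 36.527700
  W ⇒ negate
Point 3:
  Lat: degrees = first 2 digits = 89, minutes = 17.1449; 89 + 17.1449/60 = 89.285748
  hemisphere S, so the sign is −
  Lon: split at 3 digits → 174° and 15.0114′; 174 + 15.0114/60 = 174.250190
  W ⇒ negate
Point 4:
  Latitude: degrees = first 2 digits = 57, minutes = 16.69; 57 + 16.69/60 = 57.278167
  N → positive
  λ: split at 3 digits → 033° and 19.56132′; 33 + 19.56132/60 = 33.326022
  hemisphere W, so the sign is −

1. -35.37543, 23.78084
2. -48.46163, -36.52770
3. -89.28575, -174.25019
4. 57.27817, -33.32602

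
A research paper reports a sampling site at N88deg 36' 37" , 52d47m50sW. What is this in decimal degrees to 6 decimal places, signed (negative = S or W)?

88.610278, -52.797222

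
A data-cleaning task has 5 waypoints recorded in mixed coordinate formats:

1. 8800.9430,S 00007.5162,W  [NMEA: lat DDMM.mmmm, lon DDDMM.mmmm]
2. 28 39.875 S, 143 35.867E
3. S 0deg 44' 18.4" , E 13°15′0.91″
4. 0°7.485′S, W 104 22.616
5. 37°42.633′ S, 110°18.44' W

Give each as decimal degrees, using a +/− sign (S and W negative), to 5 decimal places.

1. -88.01572, -0.12527
2. -28.66458, 143.59778
3. -0.73844, 13.25025
4. -0.12475, -104.37693
5. -37.71055, -110.30733

Point 1:
  Latitude: split at 2 digits → 88° and 0.943′; 88 + 0.943/60 = 88.015717
  S ⇒ negate
  λ: degrees = first 3 digits = 0, minutes = 7.5162; 0 + 7.5162/60 = 0.125270
  W ⇒ negate
Point 2:
  φ: 39.875′ = 0.664583°; total 28.664583
  S → negative
  Longitude: 143 + 35.867/60 = 143.597783
  E → positive
Point 3:
  Lat: 0° + 44/60 + 18.4/3600 = 0 + 0.733333 + 0.005111 = 0.738444
  S → negative
  Lon: 15′ + 0.91″ = 15.01517′; 13 + 15.01517/60 = 13.250253
  E → positive
Point 4:
  Latitude: 0 + 7.485/60 = 0.124750
  S ⇒ negate
  λ: 104 + 22.616/60 = 104.376933
  W ⇒ negate
Point 5:
  Lat: 37 + 42.633/60 = 37.710550
  S → negative
  Lon: 110 + 18.44/60 = 110.307333
  hemisphere W, so the sign is −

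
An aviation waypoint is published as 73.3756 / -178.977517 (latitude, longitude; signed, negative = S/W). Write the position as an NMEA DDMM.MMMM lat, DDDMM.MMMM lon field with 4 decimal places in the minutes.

φ: 73° + 0.375600 × 60 = 73° 22.536000′
Longitude is negative → W; |value| = 178.977517
Longitude: minutes = (178.977517 − 178) × 60 = 58.651020

7322.5360,N / 17858.6510,W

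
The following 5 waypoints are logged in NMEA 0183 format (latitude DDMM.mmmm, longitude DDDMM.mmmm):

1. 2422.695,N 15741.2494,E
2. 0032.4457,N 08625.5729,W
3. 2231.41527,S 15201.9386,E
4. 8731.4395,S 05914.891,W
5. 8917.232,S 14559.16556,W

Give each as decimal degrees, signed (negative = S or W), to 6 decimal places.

1. 24.378250, 157.687490
2. 0.540762, -86.426215
3. -22.523588, 152.032310
4. -87.523992, -59.248183
5. -89.287200, -145.986093

Point 1:
  φ: degrees = first 2 digits = 24, minutes = 22.695; 24 + 22.695/60 = 24.3782500
  N → positive
  Longitude: split at 3 digits → 157° and 41.2494′; 157 + 41.2494/60 = 157.6874900
  E → positive
Point 2:
  φ: degrees = first 2 digits = 0, minutes = 32.4457; 0 + 32.4457/60 = 0.5407617
  N → positive
  Longitude: split at 3 digits → 086° and 25.5729′; 86 + 25.5729/60 = 86.4262150
  W ⇒ negate
Point 3:
  Latitude: degrees = first 2 digits = 22, minutes = 31.41527; 22 + 31.41527/60 = 22.5235878
  S ⇒ negate
  Longitude: degrees = first 3 digits = 152, minutes = 1.9386; 152 + 1.9386/60 = 152.0323100
  E ⇒ keep positive
Point 4:
  φ: degrees = first 2 digits = 87, minutes = 31.4395; 87 + 31.4395/60 = 87.5239917
  S → negative
  Longitude: split at 3 digits → 059° and 14.891′; 59 + 14.891/60 = 59.2481833
  hemisphere W, so the sign is −
Point 5:
  Latitude: degrees = first 2 digits = 89, minutes = 17.232; 89 + 17.232/60 = 89.2872000
  hemisphere S, so the sign is −
  λ: split at 3 digits → 145° and 59.16556′; 145 + 59.16556/60 = 145.9860927
  W → negative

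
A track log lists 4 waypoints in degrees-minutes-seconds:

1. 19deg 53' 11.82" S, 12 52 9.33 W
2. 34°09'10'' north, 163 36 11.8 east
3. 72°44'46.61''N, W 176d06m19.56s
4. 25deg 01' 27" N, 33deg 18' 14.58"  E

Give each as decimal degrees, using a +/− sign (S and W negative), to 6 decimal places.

1. -19.886617, -12.869258
2. 34.152778, 163.603278
3. 72.746281, -176.105433
4. 25.024167, 33.304050

Point 1:
  φ: 19 + 53/60 + 11.82/3600 = 19.8866167
  hemisphere S, so the sign is −
  λ: 52′ + 9.33″ = 52.15550′; 12 + 52.15550/60 = 12.8692583
  W ⇒ negate
Point 2:
  Lat: 9′ + 10″ = 9.16667′; 34 + 9.16667/60 = 34.1527778
  N ⇒ keep positive
  Longitude: 36′ + 11.8″ = 36.19667′; 163 + 36.19667/60 = 163.6032778
  E ⇒ keep positive
Point 3:
  Latitude: 44′ + 46.61″ = 44.77683′; 72 + 44.77683/60 = 72.7462806
  N → positive
  Longitude: 176 + 6/60 + 19.56/3600 = 176.1054333
  W ⇒ negate
Point 4:
  φ: 1′ + 27″ = 1.45000′; 25 + 1.45000/60 = 25.0241667
  N → positive
  Lon: 33° + 18/60 + 14.58/3600 = 33 + 0.300000 + 0.004050 = 33.3040500
  E ⇒ keep positive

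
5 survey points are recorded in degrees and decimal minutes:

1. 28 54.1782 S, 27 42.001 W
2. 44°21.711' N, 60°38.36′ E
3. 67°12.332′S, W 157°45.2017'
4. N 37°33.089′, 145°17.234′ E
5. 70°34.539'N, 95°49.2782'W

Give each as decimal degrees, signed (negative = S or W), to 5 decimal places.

1. -28.90297, -27.70002
2. 44.36185, 60.63933
3. -67.20553, -157.75336
4. 37.55148, 145.28723
5. 70.57565, -95.82130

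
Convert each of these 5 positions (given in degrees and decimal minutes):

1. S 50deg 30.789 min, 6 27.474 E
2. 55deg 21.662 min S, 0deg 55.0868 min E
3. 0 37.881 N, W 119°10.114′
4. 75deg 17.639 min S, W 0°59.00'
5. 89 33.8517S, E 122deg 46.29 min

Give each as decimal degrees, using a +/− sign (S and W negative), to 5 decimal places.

Point 1:
  φ: 50 + 30.789/60 = 50.513150
  hemisphere S, so the sign is −
  Longitude: 6 + 27.474/60 = 6.457900
  E → positive
Point 2:
  Latitude: 55 + 21.662/60 = 55.361033
  hemisphere S, so the sign is −
  Lon: 55.0868′ = 0.918113°; total 0.918113
  E ⇒ keep positive
Point 3:
  φ: 0 + 37.881/60 = 0.631350
  N → positive
  Lon: 119 + 10.114/60 = 119.168567
  W ⇒ negate
Point 4:
  Lat: 75 + 17.639/60 = 75.293983
  hemisphere S, so the sign is −
  Longitude: 59′ = 0.983333°; total 0.983333
  W → negative
Point 5:
  Latitude: 33.8517′ = 0.564195°; total 89.564195
  S → negative
  λ: 46.29′ = 0.771500°; total 122.771500
  E ⇒ keep positive

1. -50.51315, 6.45790
2. -55.36103, 0.91811
3. 0.63135, -119.16857
4. -75.29398, -0.98333
5. -89.56420, 122.77150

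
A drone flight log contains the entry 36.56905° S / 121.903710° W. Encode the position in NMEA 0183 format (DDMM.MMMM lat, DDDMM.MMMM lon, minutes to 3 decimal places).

3634.143,S / 12154.223,W

φ: minutes = (36.569050 − 36) × 60 = 34.14300
λ: 121° + 0.903710 × 60 = 121° 54.22260′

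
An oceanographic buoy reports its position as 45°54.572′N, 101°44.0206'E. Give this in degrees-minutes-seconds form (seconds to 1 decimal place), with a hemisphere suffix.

φ: 54.57200′ → 54′ and 0.57200 × 60 = 34.320″
Lon: fractional minutes 0.02060 × 60 = 1.236″

45°54′34.3″ N, 101°44′1.2″ E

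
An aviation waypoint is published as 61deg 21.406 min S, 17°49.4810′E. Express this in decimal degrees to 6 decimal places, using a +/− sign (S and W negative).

-61.356767, 17.824683

φ: 21.406′ = 0.356767°; total 61.3567667
hemisphere S, so the sign is −
Lon: 17 + 49.481/60 = 17.8246833
E → positive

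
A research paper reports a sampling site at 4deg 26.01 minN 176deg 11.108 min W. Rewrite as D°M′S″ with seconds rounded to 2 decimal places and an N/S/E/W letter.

φ: 26.01000′ → 26′ and 0.01000 × 60 = 0.6000″
λ: 11.10800′ → 11′ and 0.10800 × 60 = 6.4800″

4°26′0.60″ N, 176°11′6.48″ W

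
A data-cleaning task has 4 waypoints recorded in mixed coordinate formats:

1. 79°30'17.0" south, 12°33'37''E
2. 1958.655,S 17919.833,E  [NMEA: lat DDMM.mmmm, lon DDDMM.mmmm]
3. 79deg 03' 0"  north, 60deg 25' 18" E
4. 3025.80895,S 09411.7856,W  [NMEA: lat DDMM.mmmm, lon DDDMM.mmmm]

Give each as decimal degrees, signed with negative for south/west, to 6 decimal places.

1. -79.504722, 12.560278
2. -19.977583, 179.330550
3. 79.050000, 60.421667
4. -30.430149, -94.196427

Point 1:
  φ: 30′ + 17″ = 30.28333′; 79 + 30.28333/60 = 79.5047222
  hemisphere S, so the sign is −
  Lon: 12° + 33/60 + 37/3600 = 12 + 0.550000 + 0.010278 = 12.5602778
  E → positive
Point 2:
  Lat: split at 2 digits → 19° and 58.655′; 19 + 58.655/60 = 19.9775833
  S → negative
  Lon: degrees = first 3 digits = 179, minutes = 19.833; 179 + 19.833/60 = 179.3305500
  E → positive
Point 3:
  Latitude: 79 + 3/60 + 0/3600 = 79.0500000
  N → positive
  λ: 25′ + 18″ = 25.30000′; 60 + 25.30000/60 = 60.4216667
  E ⇒ keep positive
Point 4:
  φ: degrees = first 2 digits = 30, minutes = 25.80895; 30 + 25.80895/60 = 30.4301492
  hemisphere S, so the sign is −
  Lon: split at 3 digits → 094° and 11.7856′; 94 + 11.7856/60 = 94.1964267
  W ⇒ negate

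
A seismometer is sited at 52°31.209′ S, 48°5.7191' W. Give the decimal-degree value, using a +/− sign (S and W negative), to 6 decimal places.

Latitude: 31.209′ = 0.520150°; total 52.5201500
S → negative
Lon: 5.7191′ = 0.095318°; total 48.0953183
W ⇒ negate

-52.520150, -48.095318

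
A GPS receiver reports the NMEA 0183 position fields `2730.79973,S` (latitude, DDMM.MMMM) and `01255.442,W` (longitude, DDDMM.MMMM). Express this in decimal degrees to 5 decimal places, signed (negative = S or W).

Latitude: split at 2 digits → 27° and 30.79973′; 27 + 30.79973/60 = 27.513329
hemisphere S, so the sign is −
Longitude: split at 3 digits → 012° and 55.442′; 12 + 55.442/60 = 12.924033
W → negative

-27.51333, -12.92403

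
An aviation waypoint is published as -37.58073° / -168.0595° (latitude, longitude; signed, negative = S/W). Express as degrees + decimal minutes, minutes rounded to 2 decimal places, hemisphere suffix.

37° 34.84′ S, 168° 3.57′ W

Latitude is negative → S; |value| = 37.580730
φ: 37° + 0.580730 × 60 = 37° 34.8438′
Longitude is negative → W; |value| = 168.059500
Longitude: 168° + 0.059500 × 60 = 168° 3.5700′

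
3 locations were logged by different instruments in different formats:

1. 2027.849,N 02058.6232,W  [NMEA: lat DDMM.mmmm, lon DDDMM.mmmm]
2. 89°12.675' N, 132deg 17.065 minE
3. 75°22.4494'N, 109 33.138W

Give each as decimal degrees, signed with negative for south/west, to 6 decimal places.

Point 1:
  Latitude: split at 2 digits → 20° and 27.849′; 20 + 27.849/60 = 20.4641500
  N → positive
  Lon: split at 3 digits → 020° and 58.6232′; 20 + 58.6232/60 = 20.9770533
  hemisphere W, so the sign is −
Point 2:
  Lat: 89 + 12.675/60 = 89.2112500
  N → positive
  Longitude: 17.065′ = 0.284417°; total 132.2844167
  E → positive
Point 3:
  φ: 22.4494′ = 0.374157°; total 75.3741567
  N ⇒ keep positive
  Lon: 33.138′ = 0.552300°; total 109.5523000
  hemisphere W, so the sign is −

1. 20.464150, -20.977053
2. 89.211250, 132.284417
3. 75.374157, -109.552300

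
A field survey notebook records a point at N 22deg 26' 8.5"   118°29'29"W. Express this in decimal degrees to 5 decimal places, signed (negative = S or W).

22.43569, -118.49139

Latitude: 26′ + 8.5″ = 26.14167′; 22 + 26.14167/60 = 22.435694
N → positive
Longitude: 118 + 29/60 + 29/3600 = 118.491389
W → negative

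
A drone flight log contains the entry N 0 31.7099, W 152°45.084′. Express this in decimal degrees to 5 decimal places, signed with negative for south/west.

0.52850, -152.75140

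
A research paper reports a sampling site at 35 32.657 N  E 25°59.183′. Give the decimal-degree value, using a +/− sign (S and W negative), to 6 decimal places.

35.544283, 25.986383

φ: 32.657′ = 0.544283°; total 35.5442833
N ⇒ keep positive
λ: 25 + 59.183/60 = 25.9863833
E ⇒ keep positive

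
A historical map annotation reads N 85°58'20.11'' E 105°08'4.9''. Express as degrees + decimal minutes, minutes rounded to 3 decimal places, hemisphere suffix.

85° 58.335′ N, 105° 8.082′ E

Latitude: seconds/60 = 0.33517; minutes = 58 + 0.33517 = 58.33517
Lon: seconds/60 = 0.08167; minutes = 8 + 0.08167 = 8.08167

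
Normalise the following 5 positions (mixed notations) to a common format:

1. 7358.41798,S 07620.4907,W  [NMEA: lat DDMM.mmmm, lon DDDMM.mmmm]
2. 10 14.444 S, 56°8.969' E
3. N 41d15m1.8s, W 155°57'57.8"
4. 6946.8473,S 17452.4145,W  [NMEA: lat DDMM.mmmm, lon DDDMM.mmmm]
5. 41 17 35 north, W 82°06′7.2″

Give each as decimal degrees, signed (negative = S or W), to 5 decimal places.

1. -73.97363, -76.34151
2. -10.24073, 56.14948
3. 41.25050, -155.96606
4. -69.78079, -174.87358
5. 41.29306, -82.10200

Point 1:
  Lat: degrees = first 2 digits = 73, minutes = 58.41798; 73 + 58.41798/60 = 73.973633
  S → negative
  λ: degrees = first 3 digits = 76, minutes = 20.4907; 76 + 20.4907/60 = 76.341512
  hemisphere W, so the sign is −
Point 2:
  φ: 10 + 14.444/60 = 10.240733
  S → negative
  λ: 8.969′ = 0.149483°; total 56.149483
  E ⇒ keep positive
Point 3:
  Latitude: 15′ + 1.8″ = 15.03000′; 41 + 15.03000/60 = 41.250500
  N ⇒ keep positive
  λ: 57′ + 57.8″ = 57.96333′; 155 + 57.96333/60 = 155.966056
  hemisphere W, so the sign is −
Point 4:
  φ: split at 2 digits → 69° and 46.8473′; 69 + 46.8473/60 = 69.780788
  S ⇒ negate
  Lon: degrees = first 3 digits = 174, minutes = 52.4145; 174 + 52.4145/60 = 174.873575
  W → negative
Point 5:
  Lat: 17′ + 35″ = 17.58333′; 41 + 17.58333/60 = 41.293056
  N ⇒ keep positive
  Lon: 6′ + 7.2″ = 6.12000′; 82 + 6.12000/60 = 82.102000
  hemisphere W, so the sign is −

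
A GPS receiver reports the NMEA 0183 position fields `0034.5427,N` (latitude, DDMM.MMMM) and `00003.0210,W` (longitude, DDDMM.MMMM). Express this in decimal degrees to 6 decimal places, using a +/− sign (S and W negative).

0.575712, -0.050350

Latitude: split at 2 digits → 00° and 34.5427′; 0 + 34.5427/60 = 0.5757117
N ⇒ keep positive
Lon: degrees = first 3 digits = 0, minutes = 3.021; 0 + 3.021/60 = 0.0503500
W → negative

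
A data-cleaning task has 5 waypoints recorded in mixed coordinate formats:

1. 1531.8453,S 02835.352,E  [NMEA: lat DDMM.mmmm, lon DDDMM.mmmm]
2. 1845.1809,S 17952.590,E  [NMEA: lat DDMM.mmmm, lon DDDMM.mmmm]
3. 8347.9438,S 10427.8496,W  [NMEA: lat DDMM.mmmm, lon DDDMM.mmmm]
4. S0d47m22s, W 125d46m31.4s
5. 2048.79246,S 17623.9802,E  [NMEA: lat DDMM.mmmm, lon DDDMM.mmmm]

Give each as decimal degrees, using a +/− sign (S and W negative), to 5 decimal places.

Point 1:
  Latitude: degrees = first 2 digits = 15, minutes = 31.8453; 15 + 31.8453/60 = 15.530755
  S → negative
  Lon: degrees = first 3 digits = 28, minutes = 35.352; 28 + 35.352/60 = 28.589200
  E ⇒ keep positive
Point 2:
  Lat: split at 2 digits → 18° and 45.1809′; 18 + 45.1809/60 = 18.753015
  S → negative
  Lon: degrees = first 3 digits = 179, minutes = 52.59; 179 + 52.59/60 = 179.876500
  E → positive
Point 3:
  Latitude: degrees = first 2 digits = 83, minutes = 47.9438; 83 + 47.9438/60 = 83.799063
  S → negative
  λ: split at 3 digits → 104° and 27.8496′; 104 + 27.8496/60 = 104.464160
  W ⇒ negate
Point 4:
  φ: 0 + 47/60 + 22/3600 = 0.789444
  S → negative
  Lon: 125 + 46/60 + 31.4/3600 = 125.775389
  hemisphere W, so the sign is −
Point 5:
  Lat: degrees = first 2 digits = 20, minutes = 48.79246; 20 + 48.79246/60 = 20.813208
  hemisphere S, so the sign is −
  λ: degrees = first 3 digits = 176, minutes = 23.9802; 176 + 23.9802/60 = 176.399670
  E ⇒ keep positive

1. -15.53076, 28.58920
2. -18.75302, 179.87650
3. -83.79906, -104.46416
4. -0.78944, -125.77539
5. -20.81321, 176.39967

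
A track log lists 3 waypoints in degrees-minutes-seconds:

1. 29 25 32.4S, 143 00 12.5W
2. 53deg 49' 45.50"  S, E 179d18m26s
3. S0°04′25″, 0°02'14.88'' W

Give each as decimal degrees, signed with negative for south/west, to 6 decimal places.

1. -29.425667, -143.003472
2. -53.829306, 179.307222
3. -0.073611, -0.037467

Point 1:
  Lat: 25′ + 32.4″ = 25.54000′; 29 + 25.54000/60 = 29.4256667
  hemisphere S, so the sign is −
  Lon: 0′ + 12.5″ = 0.20833′; 143 + 0.20833/60 = 143.0034722
  W → negative
Point 2:
  Latitude: 49′ + 45.5″ = 49.75833′; 53 + 49.75833/60 = 53.8293056
  hemisphere S, so the sign is −
  Lon: 18′ + 26″ = 18.43333′; 179 + 18.43333/60 = 179.3072222
  E ⇒ keep positive
Point 3:
  Lat: 0 + 4/60 + 25/3600 = 0.0736111
  hemisphere S, so the sign is −
  λ: 0 + 2/60 + 14.88/3600 = 0.0374667
  hemisphere W, so the sign is −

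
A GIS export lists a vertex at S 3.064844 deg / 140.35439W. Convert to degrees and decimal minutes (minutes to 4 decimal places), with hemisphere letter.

3° 3.8906′ S, 140° 21.2634′ W

φ: 3° + 0.064844 × 60 = 3° 3.890640′
λ: minutes = (140.354390 − 140) × 60 = 21.263400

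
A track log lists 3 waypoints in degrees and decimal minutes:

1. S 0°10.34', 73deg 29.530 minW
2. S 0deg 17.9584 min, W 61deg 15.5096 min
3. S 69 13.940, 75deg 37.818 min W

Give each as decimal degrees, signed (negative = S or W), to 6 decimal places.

1. -0.172333, -73.492167
2. -0.299307, -61.258493
3. -69.232333, -75.630300

Point 1:
  Lat: 0 + 10.34/60 = 0.1723333
  hemisphere S, so the sign is −
  Longitude: 73 + 29.53/60 = 73.4921667
  hemisphere W, so the sign is −
Point 2:
  Lat: 17.9584′ = 0.299307°; total 0.2993067
  S → negative
  λ: 15.5096′ = 0.258493°; total 61.2584933
  hemisphere W, so the sign is −
Point 3:
  φ: 69 + 13.94/60 = 69.2323333
  hemisphere S, so the sign is −
  λ: 75 + 37.818/60 = 75.6303000
  W ⇒ negate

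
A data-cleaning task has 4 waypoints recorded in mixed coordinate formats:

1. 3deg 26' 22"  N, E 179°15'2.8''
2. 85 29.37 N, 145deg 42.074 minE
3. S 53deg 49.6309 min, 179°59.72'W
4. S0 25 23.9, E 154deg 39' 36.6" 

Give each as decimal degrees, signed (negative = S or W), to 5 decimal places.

1. 3.43944, 179.25078
2. 85.48950, 145.70123
3. -53.82718, -179.99533
4. -0.42331, 154.66017

Point 1:
  φ: 26′ + 22″ = 26.36667′; 3 + 26.36667/60 = 3.439444
  N → positive
  Lon: 179° + 15/60 + 2.8/3600 = 179 + 0.250000 + 0.000778 = 179.250778
  E ⇒ keep positive
Point 2:
  φ: 29.37′ = 0.489500°; total 85.489500
  N → positive
  Longitude: 145 + 42.074/60 = 145.701233
  E → positive
Point 3:
  Latitude: 53 + 49.6309/60 = 53.827182
  S ⇒ negate
  Lon: 59.72′ = 0.995333°; total 179.995333
  W → negative
Point 4:
  Lat: 25′ + 23.9″ = 25.39833′; 0 + 25.39833/60 = 0.423306
  S ⇒ negate
  λ: 39′ + 36.6″ = 39.61000′; 154 + 39.61000/60 = 154.660167
  E ⇒ keep positive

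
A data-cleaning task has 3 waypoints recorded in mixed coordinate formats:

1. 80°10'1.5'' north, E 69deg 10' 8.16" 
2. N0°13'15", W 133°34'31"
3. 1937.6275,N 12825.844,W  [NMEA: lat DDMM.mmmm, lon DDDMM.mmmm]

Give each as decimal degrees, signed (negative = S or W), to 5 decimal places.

Point 1:
  Latitude: 80° + 10/60 + 1.5/3600 = 80 + 0.166667 + 0.000417 = 80.167083
  N ⇒ keep positive
  Longitude: 69 + 10/60 + 8.16/3600 = 69.168933
  E ⇒ keep positive
Point 2:
  Lat: 13′ + 15″ = 13.25000′; 0 + 13.25000/60 = 0.220833
  N → positive
  Lon: 34′ + 31″ = 34.51667′; 133 + 34.51667/60 = 133.575278
  W → negative
Point 3:
  Lat: split at 2 digits → 19° and 37.6275′; 19 + 37.6275/60 = 19.627125
  N → positive
  Longitude: split at 3 digits → 128° and 25.844′; 128 + 25.844/60 = 128.430733
  hemisphere W, so the sign is −

1. 80.16708, 69.16893
2. 0.22083, -133.57528
3. 19.62713, -128.43073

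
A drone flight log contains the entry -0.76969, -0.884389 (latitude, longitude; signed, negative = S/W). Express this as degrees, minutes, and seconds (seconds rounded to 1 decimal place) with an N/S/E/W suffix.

Latitude is negative → S; |value| = 0.769690
φ: whole degrees 0; 46.18140′ → 46′ and 10.884″
Longitude is negative → W; |value| = 0.884389
λ: 0.884389 × 60 = 53.06334′ → 53′, remainder × 60 = 3.800″

0°46′10.9″ S, 0°53′3.8″ W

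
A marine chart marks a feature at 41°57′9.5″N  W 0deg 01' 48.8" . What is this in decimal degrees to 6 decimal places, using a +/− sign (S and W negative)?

Latitude: 41 + 57/60 + 9.5/3600 = 41.9526389
N ⇒ keep positive
Longitude: 0 + 1/60 + 48.8/3600 = 0.0302222
W ⇒ negate

41.952639, -0.030222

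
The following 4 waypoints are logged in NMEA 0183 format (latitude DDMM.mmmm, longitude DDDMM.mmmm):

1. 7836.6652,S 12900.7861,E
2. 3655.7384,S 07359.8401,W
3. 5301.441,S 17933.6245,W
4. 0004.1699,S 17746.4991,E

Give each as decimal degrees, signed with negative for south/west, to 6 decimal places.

Point 1:
  Lat: split at 2 digits → 78° and 36.6652′; 78 + 36.6652/60 = 78.6110867
  S → negative
  λ: degrees = first 3 digits = 129, minutes = 0.7861; 129 + 0.7861/60 = 129.0131017
  E ⇒ keep positive
Point 2:
  φ: split at 2 digits → 36° and 55.7384′; 36 + 55.7384/60 = 36.9289733
  hemisphere S, so the sign is −
  Longitude: degrees = first 3 digits = 73, minutes = 59.8401; 73 + 59.8401/60 = 73.9973350
  hemisphere W, so the sign is −
Point 3:
  Lat: degrees = first 2 digits = 53, minutes = 1.441; 53 + 1.441/60 = 53.0240167
  hemisphere S, so the sign is −
  Lon: split at 3 digits → 179° and 33.6245′; 179 + 33.6245/60 = 179.5604083
  W → negative
Point 4:
  Latitude: split at 2 digits → 00° and 4.1699′; 0 + 4.1699/60 = 0.0694983
  S ⇒ negate
  Longitude: split at 3 digits → 177° and 46.4991′; 177 + 46.4991/60 = 177.7749850
  E → positive

1. -78.611087, 129.013102
2. -36.928973, -73.997335
3. -53.024017, -179.560408
4. -0.069498, 177.774985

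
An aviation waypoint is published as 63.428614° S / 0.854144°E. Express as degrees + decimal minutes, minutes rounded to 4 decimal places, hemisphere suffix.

63° 25.7168′ S, 0° 51.2486′ E

Latitude: fractional part 0.428614 → 25.716840 minutes
Longitude: 0° + 0.854144 × 60 = 0° 51.248640′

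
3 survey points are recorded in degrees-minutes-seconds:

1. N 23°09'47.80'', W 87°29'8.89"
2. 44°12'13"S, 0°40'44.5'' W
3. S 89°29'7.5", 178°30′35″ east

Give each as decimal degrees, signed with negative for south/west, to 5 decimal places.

Point 1:
  φ: 23° + 9/60 + 47.8/3600 = 23 + 0.150000 + 0.013278 = 23.163278
  N ⇒ keep positive
  Longitude: 29′ + 8.89″ = 29.14817′; 87 + 29.14817/60 = 87.485803
  W ⇒ negate
Point 2:
  Lat: 12′ + 13″ = 12.21667′; 44 + 12.21667/60 = 44.203611
  S → negative
  Lon: 0° + 40/60 + 44.5/3600 = 0 + 0.666667 + 0.012361 = 0.679028
  W ⇒ negate
Point 3:
  Lat: 89° + 29/60 + 7.5/3600 = 89 + 0.483333 + 0.002083 = 89.485417
  S → negative
  Lon: 178° + 30/60 + 35/3600 = 178 + 0.500000 + 0.009722 = 178.509722
  E ⇒ keep positive

1. 23.16328, -87.48580
2. -44.20361, -0.67903
3. -89.48542, 178.50972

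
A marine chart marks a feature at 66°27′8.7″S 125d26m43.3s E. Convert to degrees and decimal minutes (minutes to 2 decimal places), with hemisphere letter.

φ: seconds/60 = 0.14500; minutes = 27 + 0.14500 = 27.1450
λ: seconds/60 = 0.72167; minutes = 26 + 0.72167 = 26.7217

66° 27.15′ S, 125° 26.72′ E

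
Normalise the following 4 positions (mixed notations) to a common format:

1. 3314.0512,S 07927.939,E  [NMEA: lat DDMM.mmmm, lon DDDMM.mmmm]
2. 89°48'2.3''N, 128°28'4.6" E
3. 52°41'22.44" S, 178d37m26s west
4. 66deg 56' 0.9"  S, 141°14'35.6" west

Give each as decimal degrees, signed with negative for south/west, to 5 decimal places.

1. -33.23419, 79.46565
2. 89.80064, 128.46794
3. -52.68957, -178.62389
4. -66.93358, -141.24322

Point 1:
  φ: split at 2 digits → 33° and 14.0512′; 33 + 14.0512/60 = 33.234187
  hemisphere S, so the sign is −
  Longitude: split at 3 digits → 079° and 27.939′; 79 + 27.939/60 = 79.465650
  E → positive
Point 2:
  Lat: 48′ + 2.3″ = 48.03833′; 89 + 48.03833/60 = 89.800639
  N ⇒ keep positive
  Longitude: 128 + 28/60 + 4.6/3600 = 128.467944
  E ⇒ keep positive
Point 3:
  φ: 41′ + 22.44″ = 41.37400′; 52 + 41.37400/60 = 52.689567
  S → negative
  Longitude: 37′ + 26″ = 37.43333′; 178 + 37.43333/60 = 178.623889
  W → negative
Point 4:
  Lat: 66 + 56/60 + 0.9/3600 = 66.933583
  hemisphere S, so the sign is −
  Longitude: 141 + 14/60 + 35.6/3600 = 141.243222
  W → negative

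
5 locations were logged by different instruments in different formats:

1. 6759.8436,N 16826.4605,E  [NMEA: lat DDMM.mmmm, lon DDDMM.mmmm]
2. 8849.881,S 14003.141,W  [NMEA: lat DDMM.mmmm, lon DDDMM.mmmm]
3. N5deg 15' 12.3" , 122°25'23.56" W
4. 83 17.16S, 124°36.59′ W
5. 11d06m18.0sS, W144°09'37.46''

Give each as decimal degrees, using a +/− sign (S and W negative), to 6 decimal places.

Point 1:
  Latitude: degrees = first 2 digits = 67, minutes = 59.8436; 67 + 59.8436/60 = 67.9973933
  N → positive
  Lon: degrees = first 3 digits = 168, minutes = 26.4605; 168 + 26.4605/60 = 168.4410083
  E ⇒ keep positive
Point 2:
  Latitude: split at 2 digits → 88° and 49.881′; 88 + 49.881/60 = 88.8313500
  hemisphere S, so the sign is −
  Longitude: split at 3 digits → 140° and 3.141′; 140 + 3.141/60 = 140.0523500
  W → negative
Point 3:
  Latitude: 15′ + 12.3″ = 15.20500′; 5 + 15.20500/60 = 5.2534167
  N ⇒ keep positive
  Lon: 25′ + 23.56″ = 25.39267′; 122 + 25.39267/60 = 122.4232111
  W ⇒ negate
Point 4:
  Latitude: 17.16′ = 0.286000°; total 83.2860000
  S → negative
  Longitude: 124 + 36.59/60 = 124.6098333
  W → negative
Point 5:
  Lat: 6′ + 18″ = 6.30000′; 11 + 6.30000/60 = 11.1050000
  S → negative
  Lon: 9′ + 37.46″ = 9.62433′; 144 + 9.62433/60 = 144.1604056
  W → negative

1. 67.997393, 168.441008
2. -88.831350, -140.052350
3. 5.253417, -122.423211
4. -83.286000, -124.609833
5. -11.105000, -144.160406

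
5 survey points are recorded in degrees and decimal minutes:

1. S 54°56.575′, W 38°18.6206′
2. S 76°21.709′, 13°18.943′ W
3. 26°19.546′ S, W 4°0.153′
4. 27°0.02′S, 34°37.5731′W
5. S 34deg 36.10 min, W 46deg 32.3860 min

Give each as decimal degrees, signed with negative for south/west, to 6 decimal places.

1. -54.942917, -38.310343
2. -76.361817, -13.315717
3. -26.325767, -4.002550
4. -27.000333, -34.626218
5. -34.601667, -46.539767

Point 1:
  Lat: 54 + 56.575/60 = 54.9429167
  S ⇒ negate
  Longitude: 38 + 18.6206/60 = 38.3103433
  hemisphere W, so the sign is −
Point 2:
  Lat: 21.709′ = 0.361817°; total 76.3618167
  S → negative
  Longitude: 18.943′ = 0.315717°; total 13.3157167
  hemisphere W, so the sign is −
Point 3:
  Latitude: 26 + 19.546/60 = 26.3257667
  S → negative
  Lon: 0.153′ = 0.002550°; total 4.0025500
  W → negative
Point 4:
  Latitude: 27 + 0.02/60 = 27.0003333
  S → negative
  Lon: 34 + 37.5731/60 = 34.6262183
  W → negative
Point 5:
  φ: 34 + 36.1/60 = 34.6016667
  S → negative
  Lon: 32.386′ = 0.539767°; total 46.5397667
  hemisphere W, so the sign is −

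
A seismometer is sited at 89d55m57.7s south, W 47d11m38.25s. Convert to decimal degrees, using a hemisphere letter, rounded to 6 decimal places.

φ: 89° + 55/60 + 57.7/3600 = 89 + 0.916667 + 0.016028 = 89.9326944
λ: 47° + 11/60 + 38.25/3600 = 47 + 0.183333 + 0.010625 = 47.1939583

89.932694° S, 47.193958° W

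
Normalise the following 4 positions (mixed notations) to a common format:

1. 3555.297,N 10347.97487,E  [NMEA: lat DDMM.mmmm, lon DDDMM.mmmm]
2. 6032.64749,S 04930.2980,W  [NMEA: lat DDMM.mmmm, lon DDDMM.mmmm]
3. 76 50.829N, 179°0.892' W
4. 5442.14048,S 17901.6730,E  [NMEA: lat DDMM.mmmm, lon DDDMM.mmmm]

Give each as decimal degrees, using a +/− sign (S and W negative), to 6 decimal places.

1. 35.921617, 103.799581
2. -60.544125, -49.504967
3. 76.847150, -179.014867
4. -54.702341, 179.027883

Point 1:
  φ: degrees = first 2 digits = 35, minutes = 55.297; 35 + 55.297/60 = 35.9216167
  N ⇒ keep positive
  Longitude: degrees = first 3 digits = 103, minutes = 47.97487; 103 + 47.97487/60 = 103.7995812
  E → positive
Point 2:
  Lat: split at 2 digits → 60° and 32.64749′; 60 + 32.64749/60 = 60.5441248
  S ⇒ negate
  Lon: degrees = first 3 digits = 49, minutes = 30.298; 49 + 30.298/60 = 49.5049667
  W ⇒ negate
Point 3:
  Latitude: 76 + 50.829/60 = 76.8471500
  N ⇒ keep positive
  λ: 0.892′ = 0.014867°; total 179.0148667
  W → negative
Point 4:
  φ: degrees = first 2 digits = 54, minutes = 42.14048; 54 + 42.14048/60 = 54.7023413
  S ⇒ negate
  λ: degrees = first 3 digits = 179, minutes = 1.673; 179 + 1.673/60 = 179.0278833
  E ⇒ keep positive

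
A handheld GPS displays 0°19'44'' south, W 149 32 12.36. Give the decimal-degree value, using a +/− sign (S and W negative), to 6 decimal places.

-0.328889, -149.536767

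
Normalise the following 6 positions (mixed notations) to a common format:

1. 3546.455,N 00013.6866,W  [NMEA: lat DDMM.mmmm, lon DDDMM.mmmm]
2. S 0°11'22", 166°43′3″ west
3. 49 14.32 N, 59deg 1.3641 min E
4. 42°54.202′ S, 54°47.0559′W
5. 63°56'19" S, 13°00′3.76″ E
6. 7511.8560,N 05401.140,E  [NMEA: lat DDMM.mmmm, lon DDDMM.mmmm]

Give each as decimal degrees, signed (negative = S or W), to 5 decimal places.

Point 1:
  Latitude: split at 2 digits → 35° and 46.455′; 35 + 46.455/60 = 35.774250
  N → positive
  Longitude: split at 3 digits → 000° and 13.6866′; 0 + 13.6866/60 = 0.228110
  W ⇒ negate
Point 2:
  Latitude: 0 + 11/60 + 22/3600 = 0.189444
  hemisphere S, so the sign is −
  Lon: 43′ + 3″ = 43.05000′; 166 + 43.05000/60 = 166.717500
  W ⇒ negate
Point 3:
  Latitude: 14.32′ = 0.238667°; total 49.238667
  N ⇒ keep positive
  Longitude: 1.3641′ = 0.022735°; total 59.022735
  E → positive
Point 4:
  Lat: 42 + 54.202/60 = 42.903367
  hemisphere S, so the sign is −
  λ: 47.0559′ = 0.784265°; total 54.784265
  W → negative
Point 5:
  Latitude: 63 + 56/60 + 19/3600 = 63.938611
  hemisphere S, so the sign is −
  Lon: 13° + 0/60 + 3.76/3600 = 13 + 0.000000 + 0.001044 = 13.001044
  E ⇒ keep positive
Point 6:
  Latitude: degrees = first 2 digits = 75, minutes = 11.856; 75 + 11.856/60 = 75.197600
  N ⇒ keep positive
  Longitude: degrees = first 3 digits = 54, minutes = 1.14; 54 + 1.14/60 = 54.019000
  E ⇒ keep positive

1. 35.77425, -0.22811
2. -0.18944, -166.71750
3. 49.23867, 59.02274
4. -42.90337, -54.78427
5. -63.93861, 13.00104
6. 75.19760, 54.01900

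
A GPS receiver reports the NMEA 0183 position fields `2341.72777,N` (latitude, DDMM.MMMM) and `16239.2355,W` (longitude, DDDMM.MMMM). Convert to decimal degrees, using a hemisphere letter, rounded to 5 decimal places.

23.69546° N, 162.65393° W

Latitude: split at 2 digits → 23° and 41.72777′; 23 + 41.72777/60 = 23.695463
λ: degrees = first 3 digits = 162, minutes = 39.2355; 162 + 39.2355/60 = 162.653925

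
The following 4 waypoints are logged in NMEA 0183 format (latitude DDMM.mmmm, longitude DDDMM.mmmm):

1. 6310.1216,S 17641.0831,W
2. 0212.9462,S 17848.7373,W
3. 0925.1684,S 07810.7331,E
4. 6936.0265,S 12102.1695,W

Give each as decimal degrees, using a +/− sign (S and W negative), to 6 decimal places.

Point 1:
  φ: degrees = first 2 digits = 63, minutes = 10.1216; 63 + 10.1216/60 = 63.1686933
  S → negative
  Longitude: split at 3 digits → 176° and 41.0831′; 176 + 41.0831/60 = 176.6847183
  hemisphere W, so the sign is −
Point 2:
  Lat: degrees = first 2 digits = 2, minutes = 12.9462; 2 + 12.9462/60 = 2.2157700
  hemisphere S, so the sign is −
  λ: degrees = first 3 digits = 178, minutes = 48.7373; 178 + 48.7373/60 = 178.8122883
  hemisphere W, so the sign is −
Point 3:
  Lat: split at 2 digits → 09° and 25.1684′; 9 + 25.1684/60 = 9.4194733
  hemisphere S, so the sign is −
  Longitude: split at 3 digits → 078° and 10.7331′; 78 + 10.7331/60 = 78.1788850
  E → positive
Point 4:
  Lat: degrees = first 2 digits = 69, minutes = 36.0265; 69 + 36.0265/60 = 69.6004417
  S → negative
  Longitude: degrees = first 3 digits = 121, minutes = 2.1695; 121 + 2.1695/60 = 121.0361583
  hemisphere W, so the sign is −

1. -63.168693, -176.684718
2. -2.215770, -178.812288
3. -9.419473, 78.178885
4. -69.600442, -121.036158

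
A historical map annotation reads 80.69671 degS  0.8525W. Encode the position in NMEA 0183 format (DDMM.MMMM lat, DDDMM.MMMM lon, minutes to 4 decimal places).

8041.8026,S / 00051.1500,W

Latitude: 80° + 0.696710 × 60 = 80° 41.802600′
Lon: 0° + 0.852500 × 60 = 0° 51.150000′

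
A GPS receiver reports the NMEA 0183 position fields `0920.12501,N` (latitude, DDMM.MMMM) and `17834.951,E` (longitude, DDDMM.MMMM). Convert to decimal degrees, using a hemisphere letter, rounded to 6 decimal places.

Lat: degrees = first 2 digits = 9, minutes = 20.12501; 9 + 20.12501/60 = 9.3354168
Lon: degrees = first 3 digits = 178, minutes = 34.951; 178 + 34.951/60 = 178.5825167

9.335417° N, 178.582517° E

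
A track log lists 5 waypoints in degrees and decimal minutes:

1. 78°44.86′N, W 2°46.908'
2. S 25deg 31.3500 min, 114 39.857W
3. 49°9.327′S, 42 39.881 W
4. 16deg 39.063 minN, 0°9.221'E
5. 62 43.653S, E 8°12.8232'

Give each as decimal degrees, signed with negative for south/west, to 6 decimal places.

Point 1:
  Latitude: 78 + 44.86/60 = 78.7476667
  N ⇒ keep positive
  Longitude: 2 + 46.908/60 = 2.7818000
  hemisphere W, so the sign is −
Point 2:
  Latitude: 25 + 31.35/60 = 25.5225000
  S ⇒ negate
  Lon: 114 + 39.857/60 = 114.6642833
  hemisphere W, so the sign is −
Point 3:
  Latitude: 9.327′ = 0.155450°; total 49.1554500
  S → negative
  Longitude: 39.881′ = 0.664683°; total 42.6646833
  W ⇒ negate
Point 4:
  Lat: 16 + 39.063/60 = 16.6510500
  N → positive
  λ: 0 + 9.221/60 = 0.1536833
  E ⇒ keep positive
Point 5:
  φ: 62 + 43.653/60 = 62.7275500
  S ⇒ negate
  λ: 8 + 12.8232/60 = 8.2137200
  E → positive

1. 78.747667, -2.781800
2. -25.522500, -114.664283
3. -49.155450, -42.664683
4. 16.651050, 0.153683
5. -62.727550, 8.213720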